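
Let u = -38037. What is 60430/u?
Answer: -60430/38037 ≈ -1.5887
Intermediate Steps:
60430/u = 60430/(-38037) = 60430*(-1/38037) = -60430/38037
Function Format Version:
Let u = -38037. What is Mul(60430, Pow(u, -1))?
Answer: Rational(-60430, 38037) ≈ -1.5887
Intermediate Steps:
Mul(60430, Pow(u, -1)) = Mul(60430, Pow(-38037, -1)) = Mul(60430, Rational(-1, 38037)) = Rational(-60430, 38037)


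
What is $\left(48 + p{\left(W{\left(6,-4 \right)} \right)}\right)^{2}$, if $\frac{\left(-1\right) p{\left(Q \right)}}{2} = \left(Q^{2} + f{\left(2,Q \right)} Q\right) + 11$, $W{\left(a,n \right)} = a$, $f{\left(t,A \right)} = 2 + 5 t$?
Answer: $36100$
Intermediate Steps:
$p{\left(Q \right)} = -22 - 24 Q - 2 Q^{2}$ ($p{\left(Q \right)} = - 2 \left(\left(Q^{2} + \left(2 + 5 \cdot 2\right) Q\right) + 11\right) = - 2 \left(\left(Q^{2} + \left(2 + 10\right) Q\right) + 11\right) = - 2 \left(\left(Q^{2} + 12 Q\right) + 11\right) = - 2 \left(11 + Q^{2} + 12 Q\right) = -22 - 24 Q - 2 Q^{2}$)
$\left(48 + p{\left(W{\left(6,-4 \right)} \right)}\right)^{2} = \left(48 - \left(166 + 72\right)\right)^{2} = \left(48 - 238\right)^{2} = \left(-190\right)^{2} = 36100$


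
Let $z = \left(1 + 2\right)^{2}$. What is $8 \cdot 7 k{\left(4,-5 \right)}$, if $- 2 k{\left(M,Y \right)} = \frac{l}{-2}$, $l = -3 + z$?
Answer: $84$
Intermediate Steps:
$z = 9$ ($z = 3^{2} = 9$)
$l = 6$ ($l = -3 + 9 = 6$)
$k{\left(M,Y \right)} = \frac{3}{2}$ ($k{\left(M,Y \right)} = - \frac{6 \frac{1}{-2}}{2} = - \frac{6 \left(- \frac{1}{2}\right)}{2} = \left(- \frac{1}{2}\right) \left(-3\right) = \frac{3}{2}$)
$8 \cdot 7 k{\left(4,-5 \right)} = 8 \cdot 7 \cdot \frac{3}{2} = 56 \cdot \frac{3}{2} = 84$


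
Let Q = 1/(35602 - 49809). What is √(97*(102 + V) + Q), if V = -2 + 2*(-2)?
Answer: √1879523347681/14207 ≈ 96.499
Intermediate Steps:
V = -6 (V = -2 - 4 = -6)
Q = -1/14207 (Q = 1/(-14207) = -1/14207 ≈ -7.0388e-5)
√(97*(102 + V) + Q) = √(97*(102 - 6) - 1/14207) = √(97*96 - 1/14207) = √(9312 - 1/14207) = √(132295583/14207) = √1879523347681/14207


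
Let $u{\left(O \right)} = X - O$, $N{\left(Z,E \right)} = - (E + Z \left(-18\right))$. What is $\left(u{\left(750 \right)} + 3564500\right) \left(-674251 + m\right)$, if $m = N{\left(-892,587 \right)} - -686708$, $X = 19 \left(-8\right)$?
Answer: $-14917221228$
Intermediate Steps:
$N{\left(Z,E \right)} = - E + 18 Z$ ($N{\left(Z,E \right)} = - (E - 18 Z) = - E + 18 Z$)
$X = -152$
$m = 670065$ ($m = \left(\left(-1\right) 587 + 18 \left(-892\right)\right) - -686708 = \left(-587 - 16056\right) + 686708 = -16643 + 686708 = 670065$)
$u{\left(O \right)} = -152 - O$
$\left(u{\left(750 \right)} + 3564500\right) \left(-674251 + m\right) = \left(\left(-152 - 750\right) + 3564500\right) \left(-674251 + 670065\right) = \left(\left(-152 - 750\right) + 3564500\right) \left(-4186\right) = \left(-902 + 3564500\right) \left(-4186\right) = 3563598 \left(-4186\right) = -14917221228$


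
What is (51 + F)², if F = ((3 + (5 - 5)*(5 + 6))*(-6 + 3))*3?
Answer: 576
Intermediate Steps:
F = -27 (F = ((3 + 0*11)*(-3))*3 = ((3 + 0)*(-3))*3 = (3*(-3))*3 = -9*3 = -27)
(51 + F)² = (51 - 27)² = 24² = 576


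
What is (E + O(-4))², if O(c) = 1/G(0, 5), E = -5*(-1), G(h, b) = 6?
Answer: 961/36 ≈ 26.694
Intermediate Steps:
E = 5
O(c) = ⅙ (O(c) = 1/6 = ⅙)
(E + O(-4))² = (5 + ⅙)² = (31/6)² = 961/36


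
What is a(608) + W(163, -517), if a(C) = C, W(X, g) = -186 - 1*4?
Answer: 418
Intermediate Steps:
W(X, g) = -190 (W(X, g) = -186 - 4 = -190)
a(608) + W(163, -517) = 608 - 190 = 418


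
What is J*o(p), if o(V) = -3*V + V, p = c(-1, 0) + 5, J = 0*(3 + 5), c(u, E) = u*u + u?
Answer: 0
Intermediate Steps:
c(u, E) = u + u² (c(u, E) = u² + u = u + u²)
J = 0 (J = 0*8 = 0)
p = 5 (p = -(1 - 1) + 5 = -1*0 + 5 = 0 + 5 = 5)
o(V) = -2*V
J*o(p) = 0*(-2*5) = 0*(-10) = 0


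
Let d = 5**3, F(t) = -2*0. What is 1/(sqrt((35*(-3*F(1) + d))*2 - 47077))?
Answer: -I*sqrt(38327)/38327 ≈ -0.005108*I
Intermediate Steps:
F(t) = 0
d = 125
1/(sqrt((35*(-3*F(1) + d))*2 - 47077)) = 1/(sqrt((35*(-3*0 + 125))*2 - 47077)) = 1/(sqrt((35*(0 + 125))*2 - 47077)) = 1/(sqrt((35*125)*2 - 47077)) = 1/(sqrt(4375*2 - 47077)) = 1/(sqrt(8750 - 47077)) = 1/(sqrt(-38327)) = 1/(I*sqrt(38327)) = -I*sqrt(38327)/38327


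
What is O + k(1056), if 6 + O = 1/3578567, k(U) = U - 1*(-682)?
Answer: 6198078045/3578567 ≈ 1732.0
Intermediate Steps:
k(U) = 682 + U (k(U) = U + 682 = 682 + U)
O = -21471401/3578567 (O = -6 + 1/3578567 = -21471401/3578567 ≈ -6.0000)
O + k(1056) = -21471401/3578567 + (682 + 1056) = -21471401/3578567 + 1738 = 6198078045/3578567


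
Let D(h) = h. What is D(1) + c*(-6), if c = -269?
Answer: 1615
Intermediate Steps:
D(1) + c*(-6) = 1 - 269*(-6) = 1 + 1614 = 1615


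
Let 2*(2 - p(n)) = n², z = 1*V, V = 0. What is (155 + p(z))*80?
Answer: 12560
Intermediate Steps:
z = 0 (z = 1*0 = 0)
p(n) = 2 - n²/2
(155 + p(z))*80 = (155 + (2 - ½*0²))*80 = (155 + (2 - ½*0))*80 = (155 + (2 + 0))*80 = (155 + 2)*80 = 157*80 = 12560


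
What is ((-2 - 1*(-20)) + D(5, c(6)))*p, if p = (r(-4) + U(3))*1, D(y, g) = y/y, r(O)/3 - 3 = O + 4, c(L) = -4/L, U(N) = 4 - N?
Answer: 190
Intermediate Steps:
r(O) = 21 + 3*O (r(O) = 9 + 3*(O + 4) = 9 + 3*(4 + O) = 9 + (12 + 3*O) = 21 + 3*O)
D(y, g) = 1
p = 10 (p = ((21 + 3*(-4)) + (4 - 1*3))*1 = ((21 - 12) + (4 - 3))*1 = (9 + 1)*1 = 10*1 = 10)
((-2 - 1*(-20)) + D(5, c(6)))*p = ((-2 - 1*(-20)) + 1)*10 = ((-2 + 20) + 1)*10 = (18 + 1)*10 = 19*10 = 190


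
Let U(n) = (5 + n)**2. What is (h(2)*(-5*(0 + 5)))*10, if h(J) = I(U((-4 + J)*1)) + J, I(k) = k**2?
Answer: -20750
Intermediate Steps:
h(J) = J + (1 + J)**4 (h(J) = ((5 + (-4 + J)*1)**2)**2 + J = ((5 + (-4 + J))**2)**2 + J = ((1 + J)**2)**2 + J = (1 + J)**4 + J = J + (1 + J)**4)
(h(2)*(-5*(0 + 5)))*10 = ((2 + (1 + 2)**4)*(-5*(0 + 5)))*10 = ((2 + 3**4)*(-5*5))*10 = ((2 + 81)*(-25))*10 = (83*(-25))*10 = -2075*10 = -20750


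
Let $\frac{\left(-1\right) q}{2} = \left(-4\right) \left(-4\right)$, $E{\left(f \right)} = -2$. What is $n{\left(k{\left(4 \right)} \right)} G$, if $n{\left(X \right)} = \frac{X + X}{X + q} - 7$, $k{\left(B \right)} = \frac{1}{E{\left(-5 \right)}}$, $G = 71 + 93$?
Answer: $- \frac{74292}{65} \approx -1143.0$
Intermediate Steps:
$G = 164$
$q = -32$ ($q = - 2 \left(\left(-4\right) \left(-4\right)\right) = \left(-2\right) 16 = -32$)
$k{\left(B \right)} = - \frac{1}{2}$ ($k{\left(B \right)} = \frac{1}{-2} = - \frac{1}{2}$)
$n{\left(X \right)} = -7 + \frac{2 X}{-32 + X}$ ($n{\left(X \right)} = \frac{X + X}{X - 32} - 7 = \frac{2 X}{-32 + X} - 7 = -7 + \frac{2 X}{-32 + X}$)
$n{\left(k{\left(4 \right)} \right)} G = \frac{224 - - \frac{5}{2}}{-32 - \frac{1}{2}} \cdot 164 = \frac{224 + \frac{5}{2}}{- \frac{65}{2}} \cdot 164 = \left(- \frac{2}{65}\right) \frac{453}{2} \cdot 164 = \left(- \frac{453}{65}\right) 164 = - \frac{74292}{65}$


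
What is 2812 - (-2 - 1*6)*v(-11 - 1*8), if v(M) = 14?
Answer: 2924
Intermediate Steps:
2812 - (-2 - 1*6)*v(-11 - 1*8) = 2812 - (-2 - 1*6)*14 = 2812 - (-2 - 6)*14 = 2812 - (-8)*14 = 2812 - 1*(-112) = 2812 + 112 = 2924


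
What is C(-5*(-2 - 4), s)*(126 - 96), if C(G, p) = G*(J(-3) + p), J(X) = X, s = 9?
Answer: 5400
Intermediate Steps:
C(G, p) = G*(-3 + p)
C(-5*(-2 - 4), s)*(126 - 96) = ((-5*(-2 - 4))*(-3 + 9))*(126 - 96) = (-5*(-6)*6)*30 = (30*6)*30 = 180*30 = 5400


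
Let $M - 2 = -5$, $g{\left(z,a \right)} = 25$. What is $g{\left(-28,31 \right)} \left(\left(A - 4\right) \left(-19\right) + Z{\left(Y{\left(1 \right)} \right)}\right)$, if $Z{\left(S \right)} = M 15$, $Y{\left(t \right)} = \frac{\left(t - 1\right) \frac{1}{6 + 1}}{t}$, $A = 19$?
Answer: $-8250$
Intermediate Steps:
$M = -3$ ($M = 2 - 5 = -3$)
$Y{\left(t \right)} = \frac{- \frac{1}{7} + \frac{t}{7}}{t}$ ($Y{\left(t \right)} = \frac{\left(-1 + t\right) \frac{1}{7}}{t} = \frac{- \frac{1}{7} + \frac{t}{7}}{t}$)
$Z{\left(S \right)} = -45$ ($Z{\left(S \right)} = \left(-3\right) 15 = -45$)
$g{\left(-28,31 \right)} \left(\left(A - 4\right) \left(-19\right) + Z{\left(Y{\left(1 \right)} \right)}\right) = 25 \left(\left(19 - 4\right) \left(-19\right) - 45\right) = 25 \left(15 \left(-19\right) - 45\right) = 25 \left(-285 - 45\right) = 25 \left(-330\right) = -8250$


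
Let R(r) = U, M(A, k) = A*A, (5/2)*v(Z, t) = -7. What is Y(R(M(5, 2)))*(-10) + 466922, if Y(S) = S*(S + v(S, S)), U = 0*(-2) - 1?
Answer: 466884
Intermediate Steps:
U = -1 (U = 0 - 1 = -1)
v(Z, t) = -14/5 (v(Z, t) = (⅖)*(-7) = -14/5)
M(A, k) = A²
R(r) = -1
Y(S) = S*(-14/5 + S) (Y(S) = S*(S - 14/5) = S*(-14/5 + S))
Y(R(M(5, 2)))*(-10) + 466922 = ((⅕)*(-1)*(-14 + 5*(-1)))*(-10) + 466922 = ((⅕)*(-1)*(-14 - 5))*(-10) + 466922 = ((⅕)*(-1)*(-19))*(-10) + 466922 = (19/5)*(-10) + 466922 = -38 + 466922 = 466884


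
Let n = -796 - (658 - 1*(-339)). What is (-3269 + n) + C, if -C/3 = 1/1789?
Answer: -9055921/1789 ≈ -5062.0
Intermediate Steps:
C = -3/1789 ≈ -0.0016769
n = -1793 (n = -796 - (658 + 339) = -796 - 1*997 = -796 - 997 = -1793)
(-3269 + n) + C = (-3269 - 1793) - 3/1789 = -5062 - 3/1789 = -9055921/1789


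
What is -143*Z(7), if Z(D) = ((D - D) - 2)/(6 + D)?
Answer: 22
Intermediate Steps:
Z(D) = -2/(6 + D) (Z(D) = (0 - 2)/(6 + D) = -2/(6 + D))
-143*Z(7) = -(-286)/(6 + 7) = -(-286)/13 = -143*(-2/13) = 22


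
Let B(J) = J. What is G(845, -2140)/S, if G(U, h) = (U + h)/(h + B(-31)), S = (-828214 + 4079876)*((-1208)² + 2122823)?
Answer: 1295/25287235243727574 ≈ 5.1212e-14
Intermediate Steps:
S = 11647736178594 (S = 3251662*(1459264 + 2122823) = 3251662*3582087 = 11647736178594)
G(U, h) = (U + h)/(-31 + h) (G(U, h) = (U + h)/(h - 31) = (U + h)/(-31 + h))
G(845, -2140)/S = ((845 - 2140)/(-31 - 2140))/11647736178594 = (-1295/(-2171))*(1/11647736178594) = -1/2171*(-1295)*(1/11647736178594) = (1295/2171)*(1/11647736178594) = 1295/25287235243727574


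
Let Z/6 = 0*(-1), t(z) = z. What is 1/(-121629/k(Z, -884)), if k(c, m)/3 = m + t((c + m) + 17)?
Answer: 1751/40543 ≈ 0.043189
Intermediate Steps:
Z = 0 (Z = 6*(0*(-1)) = 6*0 = 0)
k(c, m) = 51 + 3*c + 6*m (k(c, m) = 3*(m + ((c + m) + 17)) = 3*(m + (17 + c + m)) = 3*(17 + c + 2*m) = 51 + 3*c + 6*m)
1/(-121629/k(Z, -884)) = 1/(-121629/(51 + 3*0 + 6*(-884))) = 1/(-121629/(51 + 0 - 5304)) = 1/(-121629/(-5253)) = 1/(-121629*(-1/5253)) = 1/(40543/1751) = 1751/40543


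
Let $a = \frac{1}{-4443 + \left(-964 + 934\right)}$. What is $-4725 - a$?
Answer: $- \frac{21134924}{4473} \approx -4725.0$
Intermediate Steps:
$a = - \frac{1}{4473}$ ($a = \frac{1}{-4443 - 30} = \frac{1}{-4473} = - \frac{1}{4473} \approx -0.00022356$)
$-4725 - a = -4725 - - \frac{1}{4473} = -4725 + \frac{1}{4473} = - \frac{21134924}{4473}$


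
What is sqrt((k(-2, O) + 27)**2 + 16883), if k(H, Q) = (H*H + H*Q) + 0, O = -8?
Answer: 2*sqrt(4773) ≈ 138.17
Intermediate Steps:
k(H, Q) = H**2 + H*Q (k(H, Q) = (H**2 + H*Q) + 0 = H**2 + H*Q)
sqrt((k(-2, O) + 27)**2 + 16883) = sqrt((-2*(-2 - 8) + 27)**2 + 16883) = sqrt((-2*(-10) + 27)**2 + 16883) = sqrt((20 + 27)**2 + 16883) = sqrt(47**2 + 16883) = sqrt(2209 + 16883) = sqrt(19092) = 2*sqrt(4773)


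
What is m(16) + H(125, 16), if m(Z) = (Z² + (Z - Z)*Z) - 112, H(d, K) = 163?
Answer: 307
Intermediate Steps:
m(Z) = -112 + Z² (m(Z) = (Z² + 0*Z) - 112 = (Z² + 0) - 112 = Z² - 112 = -112 + Z²)
m(16) + H(125, 16) = (-112 + 16²) + 163 = (-112 + 256) + 163 = 144 + 163 = 307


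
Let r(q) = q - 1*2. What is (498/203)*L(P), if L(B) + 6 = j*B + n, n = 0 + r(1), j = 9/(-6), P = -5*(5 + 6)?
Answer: 37599/203 ≈ 185.22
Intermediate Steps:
r(q) = -2 + q (r(q) = q - 2 = -2 + q)
P = -55 (P = -5*11 = -55)
j = -3/2 (j = 9*(-⅙) = -3/2 ≈ -1.5000)
n = -1 (n = 0 + (-2 + 1) = 0 - 1 = -1)
L(B) = -7 - 3*B/2 (L(B) = -6 + (-3*B/2 - 1) = -6 + (-1 - 3*B/2) = -7 - 3*B/2)
(498/203)*L(P) = (498/203)*(-7 - 3/2*(-55)) = (498*(1/203))*(-7 + 165/2) = (498/203)*(151/2) = 37599/203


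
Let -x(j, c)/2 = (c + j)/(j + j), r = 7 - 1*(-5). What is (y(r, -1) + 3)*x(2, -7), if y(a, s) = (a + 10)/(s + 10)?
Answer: 245/18 ≈ 13.611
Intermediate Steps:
r = 12 (r = 7 + 5 = 12)
y(a, s) = (10 + a)/(10 + s)
x(j, c) = -(c + j)/j (x(j, c) = -2*(c + j)/(j + j) = -2*(c + j)/(2*j) = -2*(c + j)*1/(2*j) = -(c + j)/j)
(y(r, -1) + 3)*x(2, -7) = ((10 + 12)/(10 - 1) + 3)*((-1*(-7) - 1*2)/2) = (22/9 + 3)*((7 - 2)/2) = ((⅑)*22 + 3)*((½)*5) = (22/9 + 3)*(5/2) = (49/9)*(5/2) = 245/18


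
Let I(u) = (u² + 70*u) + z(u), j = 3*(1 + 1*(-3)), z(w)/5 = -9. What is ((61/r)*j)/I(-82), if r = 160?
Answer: -61/25040 ≈ -0.0024361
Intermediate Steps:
z(w) = -45 (z(w) = 5*(-9) = -45)
j = -6 (j = 3*(1 - 3) = 3*(-2) = -6)
I(u) = -45 + u² + 70*u (I(u) = (u² + 70*u) - 45 = -45 + u² + 70*u)
((61/r)*j)/I(-82) = ((61/160)*(-6))/(-45 + (-82)² + 70*(-82)) = ((61*(1/160))*(-6))/(-45 + 6724 - 5740) = ((61/160)*(-6))/939 = -183/80*1/939 = -61/25040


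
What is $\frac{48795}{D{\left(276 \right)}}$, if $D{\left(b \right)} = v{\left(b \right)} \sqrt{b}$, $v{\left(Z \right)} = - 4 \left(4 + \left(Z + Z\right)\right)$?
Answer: $- \frac{16265 \sqrt{69}}{102304} \approx -1.3206$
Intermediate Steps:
$v{\left(Z \right)} = -16 - 8 Z$ ($v{\left(Z \right)} = - 4 \left(4 + 2 Z\right) = -16 - 8 Z$)
$D{\left(b \right)} = \sqrt{b} \left(-16 - 8 b\right)$ ($D{\left(b \right)} = \left(-16 - 8 b\right) \sqrt{b} = \sqrt{b} \left(-16 - 8 b\right)$)
$\frac{48795}{D{\left(276 \right)}} = \frac{48795}{8 \sqrt{276} \left(-2 - 276\right)} = \frac{48795}{8 \cdot 2 \sqrt{69} \left(-2 - 276\right)} = \frac{48795}{8 \cdot 2 \sqrt{69} \left(-278\right)} = \frac{48795}{\left(-4448\right) \sqrt{69}} = 48795 \left(- \frac{\sqrt{69}}{306912}\right) = - \frac{16265 \sqrt{69}}{102304}$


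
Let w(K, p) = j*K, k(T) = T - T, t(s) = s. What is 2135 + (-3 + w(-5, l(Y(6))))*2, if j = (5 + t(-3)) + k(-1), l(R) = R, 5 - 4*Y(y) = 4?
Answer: 2109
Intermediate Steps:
Y(y) = ¼ (Y(y) = 5/4 - ¼*4 = 5/4 - 1 = ¼)
k(T) = 0
j = 2 (j = (5 - 3) + 0 = 2 + 0 = 2)
w(K, p) = 2*K
2135 + (-3 + w(-5, l(Y(6))))*2 = 2135 + (-3 + 2*(-5))*2 = 2135 + (-3 - 10)*2 = 2135 - 13*2 = 2135 - 26 = 2109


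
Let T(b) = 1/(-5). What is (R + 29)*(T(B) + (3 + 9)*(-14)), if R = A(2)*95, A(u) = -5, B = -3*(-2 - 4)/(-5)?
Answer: 375086/5 ≈ 75017.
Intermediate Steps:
B = -18/5 (B = -3*(-6)*(-⅕) = 18*(-⅕) = -18/5 ≈ -3.6000)
T(b) = -⅕
R = -475 (R = -5*95 = -475)
(R + 29)*(T(B) + (3 + 9)*(-14)) = (-475 + 29)*(-⅕ + (3 + 9)*(-14)) = -446*(-⅕ + 12*(-14)) = -446*(-⅕ - 168) = -446*(-841/5) = 375086/5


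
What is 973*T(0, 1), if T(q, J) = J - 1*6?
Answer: -4865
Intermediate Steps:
T(q, J) = -6 + J (T(q, J) = J - 6 = -6 + J)
973*T(0, 1) = 973*(-6 + 1) = 973*(-5) = -4865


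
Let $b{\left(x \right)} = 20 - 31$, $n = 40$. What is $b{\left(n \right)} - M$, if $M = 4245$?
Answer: $-4256$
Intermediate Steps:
$b{\left(x \right)} = -11$
$b{\left(n \right)} - M = -11 - 4245 = -4256$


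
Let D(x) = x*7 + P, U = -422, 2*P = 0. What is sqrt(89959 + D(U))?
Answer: sqrt(87005) ≈ 294.97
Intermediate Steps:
P = 0 (P = (1/2)*0 = 0)
D(x) = 7*x (D(x) = x*7 + 0 = 7*x + 0 = 7*x)
sqrt(89959 + D(U)) = sqrt(89959 + 7*(-422)) = sqrt(89959 - 2954) = sqrt(87005)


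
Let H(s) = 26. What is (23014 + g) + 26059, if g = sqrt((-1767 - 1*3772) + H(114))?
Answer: 49073 + I*sqrt(5513) ≈ 49073.0 + 74.25*I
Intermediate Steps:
g = I*sqrt(5513) (g = sqrt((-1767 - 1*3772) + 26) = sqrt((-1767 - 3772) + 26) = sqrt(-5539 + 26) = sqrt(-5513) = I*sqrt(5513) ≈ 74.25*I)
(23014 + g) + 26059 = (23014 + I*sqrt(5513)) + 26059 = 49073 + I*sqrt(5513)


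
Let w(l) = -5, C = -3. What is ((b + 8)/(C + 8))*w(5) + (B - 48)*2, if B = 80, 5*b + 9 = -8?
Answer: 297/5 ≈ 59.400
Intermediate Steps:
b = -17/5 (b = -9/5 + (⅕)*(-8) = -9/5 - 8/5 = -17/5 ≈ -3.4000)
((b + 8)/(C + 8))*w(5) + (B - 48)*2 = ((-17/5 + 8)/(-3 + 8))*(-5) + (80 - 48)*2 = ((23/5)/5)*(-5) + 32*2 = ((23/5)*(⅕))*(-5) + 64 = (23/25)*(-5) + 64 = -23/5 + 64 = 297/5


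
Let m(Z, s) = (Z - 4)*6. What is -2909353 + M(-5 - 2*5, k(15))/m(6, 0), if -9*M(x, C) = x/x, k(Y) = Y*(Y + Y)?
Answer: -314210125/108 ≈ -2.9094e+6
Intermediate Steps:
m(Z, s) = -24 + 6*Z (m(Z, s) = (-4 + Z)*6 = -24 + 6*Z)
k(Y) = 2*Y² (k(Y) = Y*(2*Y) = 2*Y²)
M(x, C) = -⅑ (M(x, C) = -x/(9*x) = -⅑*1 = -⅑)
-2909353 + M(-5 - 2*5, k(15))/m(6, 0) = -2909353 - 1/(9*(-24 + 6*6)) = -2909353 - 1/(9*(-24 + 36)) = -2909353 - ⅑/12 = -2909353 - ⅑*1/12 = -2909353 - 1/108 = -314210125/108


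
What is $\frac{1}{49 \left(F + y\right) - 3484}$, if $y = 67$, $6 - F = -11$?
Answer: $\frac{1}{632} \approx 0.0015823$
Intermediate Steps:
$F = 17$ ($F = 6 - -11 = 6 + 11 = 17$)
$\frac{1}{49 \left(F + y\right) - 3484} = \frac{1}{49 \left(17 + 67\right) - 3484} = \frac{1}{49 \cdot 84 - 3484} = \frac{1}{4116 - 3484} = \frac{1}{632}$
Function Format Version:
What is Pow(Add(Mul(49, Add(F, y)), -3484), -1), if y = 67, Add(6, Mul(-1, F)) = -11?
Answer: Rational(1, 632) ≈ 0.0015823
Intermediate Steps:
F = 17 (F = Add(6, Mul(-1, -11)) = Add(6, 11) = 17)
Pow(Add(Mul(49, Add(F, y)), -3484), -1) = Pow(Add(Mul(49, Add(17, 67)), -3484), -1) = Pow(Add(Mul(49, 84), -3484), -1) = Pow(Add(4116, -3484), -1) = Pow(632, -1) = Rational(1, 632)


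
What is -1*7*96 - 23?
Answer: -695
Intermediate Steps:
-1*7*96 - 23 = -7*96 - 23 = -672 - 23 = -695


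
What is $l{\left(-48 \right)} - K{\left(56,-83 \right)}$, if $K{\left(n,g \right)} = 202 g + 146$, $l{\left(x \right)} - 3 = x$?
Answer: $16575$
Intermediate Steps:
$l{\left(x \right)} = 3 + x$
$K{\left(n,g \right)} = 146 + 202 g$
$l{\left(-48 \right)} - K{\left(56,-83 \right)} = \left(3 - 48\right) - \left(146 + 202 \left(-83\right)\right) = -45 - \left(146 - 16766\right) = -45 - -16620 = -45 + 16620 = 16575$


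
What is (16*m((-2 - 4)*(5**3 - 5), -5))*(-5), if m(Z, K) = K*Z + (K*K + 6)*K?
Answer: -275600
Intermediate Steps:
m(Z, K) = K*Z + K*(6 + K**2) (m(Z, K) = K*Z + (K**2 + 6)*K = K*Z + (6 + K**2)*K = K*Z + K*(6 + K**2))
(16*m((-2 - 4)*(5**3 - 5), -5))*(-5) = (16*(-5*(6 + (-2 - 4)*(5**3 - 5) + (-5)**2)))*(-5) = (16*(-5*(6 - 6*(125 - 5) + 25)))*(-5) = (16*(-5*(6 - 6*120 + 25)))*(-5) = (16*(-5*(6 - 720 + 25)))*(-5) = (16*(-5*(-689)))*(-5) = (16*3445)*(-5) = 55120*(-5) = -275600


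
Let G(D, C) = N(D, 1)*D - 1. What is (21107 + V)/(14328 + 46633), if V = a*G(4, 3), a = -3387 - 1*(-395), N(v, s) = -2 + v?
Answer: 163/60961 ≈ 0.0026738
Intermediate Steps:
G(D, C) = -1 + D*(-2 + D) (G(D, C) = (-2 + D)*D - 1 = D*(-2 + D) - 1 = -1 + D*(-2 + D))
a = -2992 (a = -3387 + 395 = -2992)
V = -20944 (V = -2992*(-1 + 4*(-2 + 4)) = -2992*(-1 + 4*2) = -2992*(-1 + 8) = -2992*7 = -20944)
(21107 + V)/(14328 + 46633) = (21107 - 20944)/(14328 + 46633) = 163/60961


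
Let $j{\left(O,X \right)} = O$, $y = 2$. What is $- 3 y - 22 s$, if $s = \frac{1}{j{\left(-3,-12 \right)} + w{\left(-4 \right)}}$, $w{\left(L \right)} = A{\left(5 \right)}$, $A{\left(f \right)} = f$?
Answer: $-17$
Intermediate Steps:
$w{\left(L \right)} = 5$
$s = \frac{1}{2}$ ($s = \frac{1}{-3 + 5} = \frac{1}{2} \approx 0.5$)
$- 3 y - 22 s = \left(-3\right) 2 - 11 = -6 - 11 = -17$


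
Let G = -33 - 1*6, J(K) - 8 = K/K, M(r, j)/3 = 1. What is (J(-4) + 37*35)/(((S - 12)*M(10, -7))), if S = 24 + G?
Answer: -1304/81 ≈ -16.099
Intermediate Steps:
M(r, j) = 3 (M(r, j) = 3*1 = 3)
J(K) = 9 (J(K) = 8 + K/K = 8 + 1 = 9)
G = -39 (G = -33 - 6 = -39)
S = -15 (S = 24 - 39 = -15)
(J(-4) + 37*35)/(((S - 12)*M(10, -7))) = (9 + 37*35)/(((-15 - 12)*3)) = (9 + 1295)/((-27*3)) = 1304/(-81) = 1304*(-1/81) = -1304/81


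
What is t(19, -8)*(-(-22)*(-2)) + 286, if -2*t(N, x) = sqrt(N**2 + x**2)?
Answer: 286 + 110*sqrt(17) ≈ 739.54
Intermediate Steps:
t(N, x) = -sqrt(N**2 + x**2)/2
t(19, -8)*(-(-22)*(-2)) + 286 = (-sqrt(19**2 + (-8)**2)/2)*(-(-22)*(-2)) + 286 = (-sqrt(361 + 64)/2)*(-11*4) + 286 = -5*sqrt(17)/2*(-44) + 286 = 110*sqrt(17) + 286 = 286 + 110*sqrt(17)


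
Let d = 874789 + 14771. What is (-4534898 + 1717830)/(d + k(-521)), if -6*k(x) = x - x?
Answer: -704267/222390 ≈ -3.1668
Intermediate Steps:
d = 889560
k(x) = 0 (k(x) = -(x - x)/6 = -1/6*0 = 0)
(-4534898 + 1717830)/(d + k(-521)) = (-4534898 + 1717830)/(889560 + 0) = -2817068/889560 = -2817068*1/889560 = -704267/222390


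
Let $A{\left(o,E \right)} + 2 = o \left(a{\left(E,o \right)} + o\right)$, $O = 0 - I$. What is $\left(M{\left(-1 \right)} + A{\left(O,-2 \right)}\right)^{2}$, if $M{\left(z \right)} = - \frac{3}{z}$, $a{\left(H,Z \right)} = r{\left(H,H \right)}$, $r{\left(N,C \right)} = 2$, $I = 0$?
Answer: $1$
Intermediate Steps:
$a{\left(H,Z \right)} = 2$
$O = 0$ ($O = 0 - 0 = 0 + 0 = 0$)
$A{\left(o,E \right)} = -2 + o \left(2 + o\right)$
$\left(M{\left(-1 \right)} + A{\left(O,-2 \right)}\right)^{2} = \left(- \frac{3}{-1} + \left(-2 + 0^{2} + 2 \cdot 0\right)\right)^{2} = \left(\left(-3\right) \left(-1\right) + \left(-2 + 0 + 0\right)\right)^{2} = \left(3 - 2\right)^{2} = 1^{2} = 1$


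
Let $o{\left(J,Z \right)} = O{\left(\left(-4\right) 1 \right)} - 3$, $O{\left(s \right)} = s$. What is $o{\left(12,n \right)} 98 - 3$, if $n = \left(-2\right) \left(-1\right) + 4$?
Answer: $-689$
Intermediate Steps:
$n = 6$ ($n = 2 + 4 = 6$)
$o{\left(J,Z \right)} = -7$ ($o{\left(J,Z \right)} = \left(-4\right) 1 - 3 = -4 - 3 = -7$)
$o{\left(12,n \right)} 98 - 3 = \left(-7\right) 98 - 3 = -686 - 3 = -689$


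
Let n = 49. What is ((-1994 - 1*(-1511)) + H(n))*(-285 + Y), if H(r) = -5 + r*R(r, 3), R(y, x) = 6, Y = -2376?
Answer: 516234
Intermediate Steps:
H(r) = -5 + 6*r (H(r) = -5 + r*6 = -5 + 6*r)
((-1994 - 1*(-1511)) + H(n))*(-285 + Y) = ((-1994 - 1*(-1511)) + (-5 + 6*49))*(-285 - 2376) = ((-1994 + 1511) + (-5 + 294))*(-2661) = (-483 + 289)*(-2661) = -194*(-2661) = 516234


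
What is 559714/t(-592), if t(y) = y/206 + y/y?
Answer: -57650542/193 ≈ -2.9871e+5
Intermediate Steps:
t(y) = 1 + y/206 (t(y) = y*(1/206) + 1 = y/206 + 1 = 1 + y/206)
559714/t(-592) = 559714/(1 + (1/206)*(-592)) = 559714/(1 - 296/103) = 559714/(-193/103) = 559714*(-103/193) = -57650542/193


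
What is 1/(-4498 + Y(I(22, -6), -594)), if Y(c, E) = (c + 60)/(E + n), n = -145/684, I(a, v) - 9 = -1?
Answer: -406441/1828218130 ≈ -0.00022232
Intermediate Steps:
I(a, v) = 8 (I(a, v) = 9 - 1 = 8)
n = -145/684 (n = -145*1/684 = -145/684 ≈ -0.21199)
Y(c, E) = (60 + c)/(-145/684 + E) (Y(c, E) = (c + 60)/(E - 145/684) = (60 + c)/(-145/684 + E))
1/(-4498 + Y(I(22, -6), -594)) = 1/(-4498 + 684*(60 + 8)/(-145 + 684*(-594))) = 1/(-4498 + 684*68/(-145 - 406296)) = 1/(-4498 + 684*68/(-406441)) = 1/(-4498 + 684*(-1/406441)*68) = 1/(-4498 - 46512/406441) = 1/(-1828218130/406441) = -406441/1828218130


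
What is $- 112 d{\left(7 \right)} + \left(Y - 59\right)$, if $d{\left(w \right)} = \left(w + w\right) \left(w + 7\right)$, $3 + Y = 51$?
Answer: $-21963$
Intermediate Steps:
$Y = 48$ ($Y = -3 + 51 = 48$)
$d{\left(w \right)} = 2 w \left(7 + w\right)$
$- 112 d{\left(7 \right)} + \left(Y - 59\right) = - 112 \cdot 2 \cdot 7 \left(7 + 7\right) + \left(48 - 59\right) = - 112 \cdot 2 \cdot 7 \cdot 14 - 11 = \left(-112\right) 196 - 11 = -21952 - 11 = -21963$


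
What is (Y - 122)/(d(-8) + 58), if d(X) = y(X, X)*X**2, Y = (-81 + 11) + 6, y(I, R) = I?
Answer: 93/227 ≈ 0.40969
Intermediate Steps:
Y = -64 (Y = -70 + 6 = -64)
d(X) = X**3 (d(X) = X*X**2 = X**3)
(Y - 122)/(d(-8) + 58) = (-64 - 122)/((-8)**3 + 58) = -186/(-512 + 58) = -186/(-454) = -186*(-1/454) = 93/227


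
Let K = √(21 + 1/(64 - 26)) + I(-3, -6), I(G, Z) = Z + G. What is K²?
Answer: (342 - √30362)²/1444 ≈ 19.488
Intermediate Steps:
I(G, Z) = G + Z
K = -9 + √30362/38 (K = √(21 + 1/(64 - 26)) + (-3 - 6) = √(21 + 1/38) - 9 = √(799/38) - 9 = √30362/38 - 9 = -9 + √30362/38 ≈ -4.4146)
K² = (-9 + √30362/38)²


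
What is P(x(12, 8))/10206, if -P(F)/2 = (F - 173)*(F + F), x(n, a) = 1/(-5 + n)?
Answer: 2420/250047 ≈ 0.0096782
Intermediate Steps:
P(F) = -4*F*(-173 + F) (P(F) = -2*(F - 173)*(F + F) = -2*(-173 + F)*2*F = -4*F*(-173 + F))
P(x(12, 8))/10206 = (4*(173 - 1/(-5 + 12))/(-5 + 12))/10206 = (4*(173 - 1/7)/7)*(1/10206) = (4*(⅐)*(173 - 1*⅐))*(1/10206) = (4*(⅐)*(173 - ⅐))*(1/10206) = (4*(⅐)*(1210/7))*(1/10206) = (4840/49)*(1/10206) = 2420/250047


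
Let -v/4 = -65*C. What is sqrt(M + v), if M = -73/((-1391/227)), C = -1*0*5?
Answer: sqrt(23050261)/1391 ≈ 3.4515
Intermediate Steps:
C = 0 (C = 0*5 = 0)
v = 0 (v = -(-260)*0 = -4*0 = 0)
M = 16571/1391 (M = -73/((-1391*1/227)) = -73/(-1391/227) = -73*(-227/1391) = 16571/1391 ≈ 11.913)
sqrt(M + v) = sqrt(16571/1391 + 0) = sqrt(16571/1391) = sqrt(23050261)/1391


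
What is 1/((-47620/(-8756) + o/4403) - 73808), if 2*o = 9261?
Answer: -2753762/203231793159 ≈ -1.3550e-5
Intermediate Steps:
o = 9261/2 (o = (1/2)*9261 = 9261/2 ≈ 4630.5)
1/((-47620/(-8756) + o/4403) - 73808) = 1/((-47620/(-8756) + (9261/2)/4403) - 73808) = 1/((-47620*(-1/8756) + (9261/2)*(1/4403)) - 73808) = 1/((11905/2189 + 1323/1258) - 73808) = 1/(17872537/2753762 - 73808) = 1/(-203231793159/2753762) = -2753762/203231793159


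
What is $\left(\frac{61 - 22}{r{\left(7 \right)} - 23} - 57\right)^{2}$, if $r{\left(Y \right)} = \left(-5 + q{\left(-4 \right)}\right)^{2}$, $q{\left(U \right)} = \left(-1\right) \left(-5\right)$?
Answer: $\frac{1822500}{529} \approx 3445.2$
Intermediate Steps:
$q{\left(U \right)} = 5$
$r{\left(Y \right)} = 0$ ($r{\left(Y \right)} = \left(-5 + 5\right)^{2} = 0^{2} = 0$)
$\left(\frac{61 - 22}{r{\left(7 \right)} - 23} - 57\right)^{2} = \left(\frac{61 - 22}{0 - 23} - 57\right)^{2} = \left(\frac{39}{-23} - 57\right)^{2} = \left(39 \left(- \frac{1}{23}\right) - 57\right)^{2} = \left(- \frac{39}{23} - 57\right)^{2} = \left(- \frac{1350}{23}\right)^{2} = \frac{1822500}{529}$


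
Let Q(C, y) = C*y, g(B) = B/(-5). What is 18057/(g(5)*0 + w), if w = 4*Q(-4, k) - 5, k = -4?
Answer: 18057/59 ≈ 306.05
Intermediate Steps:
g(B) = -B/5 (g(B) = B*(-1/5) = -B/5)
w = 59 (w = 4*(-4*(-4)) - 5 = 4*16 - 5 = 64 - 5 = 59)
18057/(g(5)*0 + w) = 18057/(-1/5*5*0 + 59) = 18057/(-1*0 + 59) = 18057/(0 + 59) = 18057/59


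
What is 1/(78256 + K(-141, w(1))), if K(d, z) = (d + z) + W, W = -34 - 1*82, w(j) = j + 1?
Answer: 1/78001 ≈ 1.2820e-5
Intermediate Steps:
w(j) = 1 + j
W = -116 (W = -34 - 82 = -116)
K(d, z) = -116 + d + z (K(d, z) = (d + z) - 116 = -116 + d + z)
1/(78256 + K(-141, w(1))) = 1/(78256 + (-116 - 141 + (1 + 1))) = 1/(78256 + (-116 - 141 + 2)) = 1/(78256 - 255) = 1/78001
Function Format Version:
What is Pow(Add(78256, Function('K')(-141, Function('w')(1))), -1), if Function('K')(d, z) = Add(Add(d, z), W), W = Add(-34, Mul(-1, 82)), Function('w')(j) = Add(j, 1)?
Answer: Rational(1, 78001) ≈ 1.2820e-5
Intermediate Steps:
Function('w')(j) = Add(1, j)
W = -116 (W = Add(-34, -82) = -116)
Function('K')(d, z) = Add(-116, d, z) (Function('K')(d, z) = Add(Add(d, z), -116) = Add(-116, d, z))
Pow(Add(78256, Function('K')(-141, Function('w')(1))), -1) = Pow(Add(78256, Add(-116, -141, Add(1, 1))), -1) = Pow(Add(78256, Add(-116, -141, 2)), -1) = Pow(Add(78256, -255), -1) = Pow(78001, -1) = Rational(1, 78001)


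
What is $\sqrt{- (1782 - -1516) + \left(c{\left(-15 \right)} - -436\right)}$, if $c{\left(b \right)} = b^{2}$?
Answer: $3 i \sqrt{293} \approx 51.352 i$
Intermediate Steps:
$\sqrt{- (1782 - -1516) + \left(c{\left(-15 \right)} - -436\right)} = \sqrt{- (1782 - -1516) + \left(\left(-15\right)^{2} - -436\right)} = \sqrt{- (1782 + 1516) + \left(225 + 436\right)} = \sqrt{\left(-1\right) 3298 + 661} = \sqrt{-3298 + 661} = \sqrt{-2637} = 3 i \sqrt{293}$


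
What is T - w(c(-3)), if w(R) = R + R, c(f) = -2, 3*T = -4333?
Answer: -4321/3 ≈ -1440.3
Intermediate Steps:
T = -4333/3 (T = (1/3)*(-4333) = -4333/3 ≈ -1444.3)
w(R) = 2*R
T - w(c(-3)) = -4333/3 - 2*(-2) = -4333/3 - 1*(-4) = -4333/3 + 4 = -4321/3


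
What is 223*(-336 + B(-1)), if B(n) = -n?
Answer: -74705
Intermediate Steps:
223*(-336 + B(-1)) = 223*(-336 - 1*(-1)) = 223*(-336 + 1) = 223*(-335) = -74705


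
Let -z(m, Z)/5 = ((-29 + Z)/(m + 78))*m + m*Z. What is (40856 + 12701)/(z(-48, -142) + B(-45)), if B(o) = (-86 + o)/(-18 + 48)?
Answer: -1606710/1063571 ≈ -1.5107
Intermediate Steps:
B(o) = -43/15 + o/30 (B(o) = (-86 + o)/30 = (-86 + o)*(1/30) = -43/15 + o/30)
z(m, Z) = -5*Z*m - 5*m*(-29 + Z)/(78 + m) (z(m, Z) = -5*(((-29 + Z)/(m + 78))*m + m*Z) = -5*(((-29 + Z)/(78 + m))*m + Z*m) = -5*(m*(-29 + Z)/(78 + m) + Z*m) = -5*(Z*m + m*(-29 + Z)/(78 + m)) = -5*Z*m - 5*m*(-29 + Z)/(78 + m))
(40856 + 12701)/(z(-48, -142) + B(-45)) = (40856 + 12701)/(5*(-48)*(29 - 79*(-142) - 1*(-142)*(-48))/(78 - 48) + (-43/15 + (1/30)*(-45))) = 53557/(5*(-48)*(29 + 11218 - 6816)/30 + (-43/15 - 3/2)) = 53557/(5*(-48)*(1/30)*4431 - 131/30) = 53557/(-35448 - 131/30) = 53557/(-1063571/30) = 53557*(-30/1063571) = -1606710/1063571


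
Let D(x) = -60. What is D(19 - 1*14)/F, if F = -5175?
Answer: 4/345 ≈ 0.011594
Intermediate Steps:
D(19 - 1*14)/F = -60/(-5175) = -60*(-1/5175) = 4/345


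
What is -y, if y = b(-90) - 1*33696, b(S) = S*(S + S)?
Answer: 17496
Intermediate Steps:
b(S) = 2*S**2 (b(S) = S*(2*S) = 2*S**2)
y = -17496 (y = 2*(-90)**2 - 1*33696 = 2*8100 - 33696 = 16200 - 33696 = -17496)
-y = -1*(-17496) = 17496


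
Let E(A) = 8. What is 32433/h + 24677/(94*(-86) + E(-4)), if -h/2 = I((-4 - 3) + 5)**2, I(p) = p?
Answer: -65531581/16152 ≈ -4057.2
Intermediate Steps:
h = -8 (h = -2*((-4 - 3) + 5)**2 = -2*(-7 + 5)**2 = -2*(-2)**2 = -2*4 = -8)
32433/h + 24677/(94*(-86) + E(-4)) = 32433/(-8) + 24677/(94*(-86) + 8) = 32433*(-1/8) + 24677/(-8084 + 8) = -32433/8 + 24677/(-8076) = -32433/8 + 24677*(-1/8076) = -32433/8 - 24677/8076 = -65531581/16152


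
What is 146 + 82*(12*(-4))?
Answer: -3790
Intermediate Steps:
146 + 82*(12*(-4)) = 146 + 82*(-48) = 146 - 3936 = -3790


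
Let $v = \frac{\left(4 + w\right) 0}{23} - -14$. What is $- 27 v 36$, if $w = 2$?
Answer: $-13608$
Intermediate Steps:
$v = 14$ ($v = \frac{\left(4 + 2\right) 0}{23} - -14 = 6 \cdot 0 \cdot \frac{1}{23} + 14 = 0 \cdot \frac{1}{23} + 14 = 0 + 14 = 14$)
$- 27 v 36 = \left(-27\right) 14 \cdot 36 = \left(-378\right) 36 = -13608$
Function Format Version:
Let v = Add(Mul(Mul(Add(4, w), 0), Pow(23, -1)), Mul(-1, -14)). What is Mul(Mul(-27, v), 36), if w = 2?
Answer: -13608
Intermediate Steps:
v = 14 (v = Add(Mul(Mul(Add(4, 2), 0), Pow(23, -1)), Mul(-1, -14)) = Add(Mul(Mul(6, 0), Rational(1, 23)), 14) = Add(Mul(0, Rational(1, 23)), 14) = Add(0, 14) = 14)
Mul(Mul(-27, v), 36) = Mul(Mul(-27, 14), 36) = Mul(-378, 36) = -13608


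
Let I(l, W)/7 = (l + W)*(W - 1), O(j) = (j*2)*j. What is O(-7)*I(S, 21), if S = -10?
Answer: 150920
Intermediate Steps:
O(j) = 2*j² (O(j) = (2*j)*j = 2*j²)
I(l, W) = 7*(-1 + W)*(W + l) (I(l, W) = 7*((l + W)*(W - 1)) = 7*((W + l)*(-1 + W)) = 7*((-1 + W)*(W + l)) = 7*(-1 + W)*(W + l))
O(-7)*I(S, 21) = (2*(-7)²)*(-7*21 - 7*(-10) + 7*21² + 7*21*(-10)) = (2*49)*(-147 + 70 + 7*441 - 1470) = 98*(-147 + 70 + 3087 - 1470) = 98*1540 = 150920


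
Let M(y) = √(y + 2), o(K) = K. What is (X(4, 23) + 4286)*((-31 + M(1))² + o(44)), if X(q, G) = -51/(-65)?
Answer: 280870128/65 - 17275742*√3/65 ≈ 3.8607e+6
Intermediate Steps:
X(q, G) = 51/65 (X(q, G) = -51*(-1/65) = 51/65)
M(y) = √(2 + y)
(X(4, 23) + 4286)*((-31 + M(1))² + o(44)) = (51/65 + 4286)*((-31 + √(2 + 1))² + 44) = 278641*((-31 + √3)² + 44)/65 = 278641*(44 + (-31 + √3)²)/65 = 12260204/65 + 278641*(-31 + √3)²/65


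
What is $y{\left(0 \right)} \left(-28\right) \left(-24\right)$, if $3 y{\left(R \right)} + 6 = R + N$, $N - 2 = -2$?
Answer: $-1344$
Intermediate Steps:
$N = 0$ ($N = 2 - 2 = 0$)
$y{\left(R \right)} = -2 + \frac{R}{3}$ ($y{\left(R \right)} = -2 + \frac{R + 0}{3} = -2 + \frac{R}{3}$)
$y{\left(0 \right)} \left(-28\right) \left(-24\right) = \left(-2 + \frac{1}{3} \cdot 0\right) \left(-28\right) \left(-24\right) = \left(-2 + 0\right) \left(-28\right) \left(-24\right) = \left(-2\right) \left(-28\right) \left(-24\right) = 56 \left(-24\right) = -1344$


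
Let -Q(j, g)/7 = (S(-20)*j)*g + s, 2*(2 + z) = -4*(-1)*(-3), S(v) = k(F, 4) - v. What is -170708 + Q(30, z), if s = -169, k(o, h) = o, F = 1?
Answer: -134245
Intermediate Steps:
S(v) = 1 - v
z = -8 (z = -2 + (-4*(-1)*(-3))/2 = -2 + (4*(-3))/2 = -2 + (½)*(-12) = -2 - 6 = -8)
Q(j, g) = 1183 - 147*g*j (Q(j, g) = -7*(((1 - 1*(-20))*j)*g - 169) = -7*(((1 + 20)*j)*g - 169) = -7*((21*j)*g - 169) = -7*(21*g*j - 169) = -7*(-169 + 21*g*j) = 1183 - 147*g*j)
-170708 + Q(30, z) = -170708 + (1183 - 147*(-8)*30) = -170708 + (1183 + 35280) = -170708 + 36463 = -134245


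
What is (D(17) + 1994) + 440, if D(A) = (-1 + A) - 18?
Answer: 2432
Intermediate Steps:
D(A) = -19 + A
(D(17) + 1994) + 440 = ((-19 + 17) + 1994) + 440 = (-2 + 1994) + 440 = 1992 + 440 = 2432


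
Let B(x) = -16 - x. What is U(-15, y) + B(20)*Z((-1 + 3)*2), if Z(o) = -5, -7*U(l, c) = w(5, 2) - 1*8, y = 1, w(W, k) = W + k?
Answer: 1261/7 ≈ 180.14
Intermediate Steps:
U(l, c) = ⅐ (U(l, c) = -((5 + 2) - 1*8)/7 = -(7 - 8)/7 = -⅐*(-1) = ⅐)
U(-15, y) + B(20)*Z((-1 + 3)*2) = ⅐ + (-16 - 1*20)*(-5) = ⅐ + (-16 - 20)*(-5) = ⅐ - 36*(-5) = ⅐ + 180 = 1261/7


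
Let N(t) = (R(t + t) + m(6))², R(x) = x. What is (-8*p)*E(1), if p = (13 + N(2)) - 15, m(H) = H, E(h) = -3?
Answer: 2352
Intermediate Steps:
N(t) = (6 + 2*t)² (N(t) = ((t + t) + 6)² = (2*t + 6)² = (6 + 2*t)²)
p = 98 (p = (13 + 4*(3 + 2)²) - 15 = (13 + 4*5²) - 15 = (13 + 4*25) - 15 = (13 + 100) - 15 = 113 - 15 = 98)
(-8*p)*E(1) = -8*98*(-3) = -784*(-3) = 2352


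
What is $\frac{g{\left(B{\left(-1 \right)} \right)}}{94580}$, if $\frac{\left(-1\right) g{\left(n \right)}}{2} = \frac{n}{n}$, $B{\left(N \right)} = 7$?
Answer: $- \frac{1}{47290} \approx -2.1146 \cdot 10^{-5}$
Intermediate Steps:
$g{\left(n \right)} = -2$ ($g{\left(n \right)} = - 2 \frac{n}{n} = \left(-2\right) 1 = -2$)
$\frac{g{\left(B{\left(-1 \right)} \right)}}{94580} = - \frac{2}{94580} = \left(-2\right) \frac{1}{94580} = - \frac{1}{47290}$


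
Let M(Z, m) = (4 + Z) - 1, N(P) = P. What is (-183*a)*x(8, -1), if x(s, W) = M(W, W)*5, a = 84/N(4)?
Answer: -38430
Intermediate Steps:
M(Z, m) = 3 + Z
a = 21 (a = 84/4 = 84*(¼) = 21)
x(s, W) = 15 + 5*W (x(s, W) = (3 + W)*5 = 15 + 5*W)
(-183*a)*x(8, -1) = (-183*21)*(15 + 5*(-1)) = -3843*(15 - 5) = -3843*10 = -38430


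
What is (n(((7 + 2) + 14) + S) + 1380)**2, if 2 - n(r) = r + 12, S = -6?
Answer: 1830609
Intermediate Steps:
n(r) = -10 - r (n(r) = 2 - (r + 12) = 2 - (12 + r) = 2 + (-12 - r) = -10 - r)
(n(((7 + 2) + 14) + S) + 1380)**2 = ((-10 - (((7 + 2) + 14) - 6)) + 1380)**2 = ((-10 - ((9 + 14) - 6)) + 1380)**2 = ((-10 - (23 - 6)) + 1380)**2 = ((-10 - 1*17) + 1380)**2 = ((-10 - 17) + 1380)**2 = (-27 + 1380)**2 = 1353**2 = 1830609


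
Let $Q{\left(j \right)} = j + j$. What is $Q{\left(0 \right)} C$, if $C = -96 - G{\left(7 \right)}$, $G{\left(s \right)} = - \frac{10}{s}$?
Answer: $0$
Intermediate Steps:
$Q{\left(j \right)} = 2 j$
$C = - \frac{662}{7}$ ($C = -96 - - \frac{10}{7} = -96 + \frac{10}{7} = - \frac{662}{7} \approx -94.571$)
$Q{\left(0 \right)} C = 2 \cdot 0 \left(- \frac{662}{7}\right) = 0 \left(- \frac{662}{7}\right) = 0$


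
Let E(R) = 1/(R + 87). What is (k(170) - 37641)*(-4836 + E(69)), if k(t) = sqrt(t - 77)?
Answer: 9465645005/52 - 754415*sqrt(93)/156 ≈ 1.8199e+8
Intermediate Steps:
E(R) = 1/(87 + R)
k(t) = sqrt(-77 + t)
(k(170) - 37641)*(-4836 + E(69)) = (sqrt(-77 + 170) - 37641)*(-4836 + 1/(87 + 69)) = (sqrt(93) - 37641)*(-4836 + 1/156) = (-37641 + sqrt(93))*(-4836 + 1/156) = (-37641 + sqrt(93))*(-754415/156) = 9465645005/52 - 754415*sqrt(93)/156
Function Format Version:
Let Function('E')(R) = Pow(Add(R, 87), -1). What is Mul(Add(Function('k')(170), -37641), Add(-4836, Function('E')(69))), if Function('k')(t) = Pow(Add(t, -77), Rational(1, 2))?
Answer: Add(Rational(9465645005, 52), Mul(Rational(-754415, 156), Pow(93, Rational(1, 2)))) ≈ 1.8199e+8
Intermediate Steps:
Function('E')(R) = Pow(Add(87, R), -1)
Function('k')(t) = Pow(Add(-77, t), Rational(1, 2))
Mul(Add(Function('k')(170), -37641), Add(-4836, Function('E')(69))) = Mul(Add(Pow(Add(-77, 170), Rational(1, 2)), -37641), Add(-4836, Pow(Add(87, 69), -1))) = Mul(Add(Pow(93, Rational(1, 2)), -37641), Add(-4836, Pow(156, -1))) = Mul(Add(-37641, Pow(93, Rational(1, 2))), Add(-4836, Rational(1, 156))) = Mul(Add(-37641, Pow(93, Rational(1, 2))), Rational(-754415, 156)) = Add(Rational(9465645005, 52), Mul(Rational(-754415, 156), Pow(93, Rational(1, 2))))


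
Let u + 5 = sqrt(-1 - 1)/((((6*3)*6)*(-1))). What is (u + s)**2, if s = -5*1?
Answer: (1080 + I*sqrt(2))**2/11664 ≈ 100.0 + 0.26189*I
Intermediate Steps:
s = -5
u = -5 - I*sqrt(2)/108 (u = -5 + sqrt(-1 - 1)/((((6*3)*6)*(-1))) = -5 + sqrt(-2)/(((18*6)*(-1))) = -5 + (I*sqrt(2))/((108*(-1))) = -5 + (I*sqrt(2))/(-108) = -5 + (I*sqrt(2))*(-1/108) = -5 - I*sqrt(2)/108 ≈ -5.0 - 0.013095*I)
(u + s)**2 = ((-5 - I*sqrt(2)/108) - 5)**2 = (-10 - I*sqrt(2)/108)**2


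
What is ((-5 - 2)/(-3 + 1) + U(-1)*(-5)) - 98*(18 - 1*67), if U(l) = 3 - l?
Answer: 9571/2 ≈ 4785.5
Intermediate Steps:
((-5 - 2)/(-3 + 1) + U(-1)*(-5)) - 98*(18 - 1*67) = ((-5 - 2)/(-3 + 1) + (3 - 1*(-1))*(-5)) - 98*(18 - 1*67) = (-7/(-2) + (3 + 1)*(-5)) - 98*(18 - 67) = (-7*(-½) + 4*(-5)) - 98*(-49) = (7/2 - 20) + 4802 = -33/2 + 4802 = 9571/2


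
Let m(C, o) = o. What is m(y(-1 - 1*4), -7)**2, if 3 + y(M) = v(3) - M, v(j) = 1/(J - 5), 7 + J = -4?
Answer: 49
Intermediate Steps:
J = -11 (J = -7 - 4 = -11)
v(j) = -1/16 (v(j) = 1/(-11 - 5) = 1/(-16) = -1/16)
y(M) = -49/16 - M (y(M) = -3 + (-1/16 - M) = -49/16 - M)
m(y(-1 - 1*4), -7)**2 = (-7)**2 = 49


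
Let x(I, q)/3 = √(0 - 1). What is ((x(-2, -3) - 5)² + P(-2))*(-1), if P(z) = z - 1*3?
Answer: -11 + 30*I ≈ -11.0 + 30.0*I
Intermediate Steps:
x(I, q) = 3*I (x(I, q) = 3*√(0 - 1) = 3*√(-1) = 3*I)
P(z) = -3 + z (P(z) = z - 3 = -3 + z)
((x(-2, -3) - 5)² + P(-2))*(-1) = ((3*I - 5)² + (-3 - 2))*(-1) = ((-5 + 3*I)² - 5)*(-1) = (-5 + (-5 + 3*I)²)*(-1) = 5 - (-5 + 3*I)²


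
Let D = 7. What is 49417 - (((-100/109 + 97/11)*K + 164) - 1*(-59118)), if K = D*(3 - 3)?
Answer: -9865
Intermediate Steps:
K = 0 (K = 7*(3 - 3) = 7*0 = 0)
49417 - (((-100/109 + 97/11)*K + 164) - 1*(-59118)) = 49417 - (((-100/109 + 97/11)*0 + 164) - 1*(-59118)) = 49417 - (((-100*1/109 + 97*(1/11))*0 + 164) + 59118) = 49417 - (((-100/109 + 97/11)*0 + 164) + 59118) = 49417 - (((9473/1199)*0 + 164) + 59118) = 49417 - ((0 + 164) + 59118) = 49417 - (164 + 59118) = 49417 - 1*59282 = 49417 - 59282 = -9865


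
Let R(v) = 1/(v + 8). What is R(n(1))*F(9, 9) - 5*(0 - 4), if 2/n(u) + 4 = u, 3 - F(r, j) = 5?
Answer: 217/11 ≈ 19.727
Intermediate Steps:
F(r, j) = -2 (F(r, j) = 3 - 1*5 = 3 - 5 = -2)
n(u) = 2/(-4 + u)
R(v) = 1/(8 + v)
R(n(1))*F(9, 9) - 5*(0 - 4) = -2/(8 + 2/(-4 + 1)) - 5*(0 - 4) = -2/(8 + 2/(-3)) - 5*(-4) = -2/(8 + 2*(-1/3)) + 20 = -2/(8 - 2/3) + 20 = -2/(22/3) + 20 = (3/22)*(-2) + 20 = -3/11 + 20 = 217/11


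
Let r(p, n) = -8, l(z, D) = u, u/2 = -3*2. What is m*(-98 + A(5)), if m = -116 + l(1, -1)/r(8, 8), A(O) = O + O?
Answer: 10076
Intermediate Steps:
u = -12 (u = 2*(-3*2) = 2*(-6) = -12)
A(O) = 2*O
l(z, D) = -12
m = -229/2 (m = -116 - 12/(-8) = -116 - 12*(-⅛) = -116 + 3/2 = -229/2 ≈ -114.50)
m*(-98 + A(5)) = -229*(-98 + 2*5)/2 = -229*(-98 + 10)/2 = -229/2*(-88) = 10076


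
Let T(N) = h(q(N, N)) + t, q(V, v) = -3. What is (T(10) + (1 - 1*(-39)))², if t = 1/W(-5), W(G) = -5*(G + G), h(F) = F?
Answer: 3426201/2500 ≈ 1370.5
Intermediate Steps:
W(G) = -10*G
t = 1/50 (t = 1/(-10*(-5)) = 1/50 ≈ 0.020000)
T(N) = -149/50 (T(N) = -3 + 1/50 = -149/50)
(T(10) + (1 - 1*(-39)))² = (-149/50 + (1 - 1*(-39)))² = (-149/50 + (1 + 39))² = (-149/50 + 40)² = (1851/50)² = 3426201/2500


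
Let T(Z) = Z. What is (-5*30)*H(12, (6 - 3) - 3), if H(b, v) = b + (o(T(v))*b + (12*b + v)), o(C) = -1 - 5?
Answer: -12600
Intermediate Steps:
o(C) = -6
H(b, v) = v + 7*b (H(b, v) = b + (-6*b + (12*b + v)) = b + (-6*b + (v + 12*b)) = b + (v + 6*b) = v + 7*b)
(-5*30)*H(12, (6 - 3) - 3) = (-5*30)*(((6 - 3) - 3) + 7*12) = -150*((3 - 3) + 84) = -150*(0 + 84) = -150*84 = -12600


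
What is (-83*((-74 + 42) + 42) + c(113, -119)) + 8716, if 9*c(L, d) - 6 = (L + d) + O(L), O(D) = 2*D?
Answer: 71200/9 ≈ 7911.1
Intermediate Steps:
c(L, d) = ⅔ + L/3 + d/9 (c(L, d) = ⅔ + ((L + d) + 2*L)/9 = ⅔ + (d + 3*L)/9 = ⅔ + (L/3 + d/9) = ⅔ + L/3 + d/9)
(-83*((-74 + 42) + 42) + c(113, -119)) + 8716 = (-83*((-74 + 42) + 42) + (⅔ + (⅓)*113 + (⅑)*(-119))) + 8716 = (-83*(-32 + 42) + (⅔ + 113/3 - 119/9)) + 8716 = (-83*10 + 226/9) + 8716 = (-830 + 226/9) + 8716 = -7244/9 + 8716 = 71200/9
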